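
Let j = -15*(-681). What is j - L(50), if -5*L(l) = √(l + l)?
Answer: 10217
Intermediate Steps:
L(l) = -√2*√l/5 (L(l) = -√(l + l)/5 = -√2*√l/5)
j = 10215
j - L(50) = 10215 - (-1)*√2*√50/5 = 10215 - (-1)*√2*5*√2/5 = 10215 - 1*(-2) = 10215 + 2 = 10217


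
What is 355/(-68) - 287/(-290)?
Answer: -41717/9860 ≈ -4.2309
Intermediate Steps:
355/(-68) - 287/(-290) = 355*(-1/68) - 287*(-1/290) = -355/68 + 287/290 = -41717/9860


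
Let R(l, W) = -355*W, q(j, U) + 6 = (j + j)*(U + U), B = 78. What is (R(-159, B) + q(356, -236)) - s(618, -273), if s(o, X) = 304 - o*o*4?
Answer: 1163632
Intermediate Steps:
q(j, U) = -6 + 4*U*j (q(j, U) = -6 + (j + j)*(U + U) = -6 + (2*j)*(2*U) = -6 + 4*U*j)
s(o, X) = 304 - 4*o**2 (s(o, X) = 304 - o**2*4 = 304 - 4*o**2)
(R(-159, B) + q(356, -236)) - s(618, -273) = (-355*78 + (-6 + 4*(-236)*356)) - (304 - 4*618**2) = (-27690 + (-6 - 336064)) - (304 - 4*381924) = (-27690 - 336070) - (304 - 1527696) = -363760 - 1*(-1527392) = -363760 + 1527392 = 1163632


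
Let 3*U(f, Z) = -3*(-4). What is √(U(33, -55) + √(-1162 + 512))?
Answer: √(4 + 5*I*√26) ≈ 3.8605 + 3.302*I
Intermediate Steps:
U(f, Z) = 4 (U(f, Z) = (-3*(-4))/3 = (⅓)*12 = 4)
√(U(33, -55) + √(-1162 + 512)) = √(4 + √(-1162 + 512)) = √(4 + √(-650)) = √(4 + 5*I*√26)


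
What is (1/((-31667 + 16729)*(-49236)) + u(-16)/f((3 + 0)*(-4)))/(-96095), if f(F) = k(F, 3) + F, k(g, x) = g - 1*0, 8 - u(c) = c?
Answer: 735487367/70676658627960 ≈ 1.0406e-5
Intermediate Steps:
u(c) = 8 - c
k(g, x) = g (k(g, x) = g + 0 = g)
f(F) = 2*F (f(F) = F + F = 2*F)
(1/((-31667 + 16729)*(-49236)) + u(-16)/f((3 + 0)*(-4)))/(-96095) = (1/((-31667 + 16729)*(-49236)) + (8 - 1*(-16))/((2*((3 + 0)*(-4)))))/(-96095) = (-1/49236/(-14938) + (8 + 16)/((2*(3*(-4)))))*(-1/96095) = (-1/14938*(-1/49236) + 24/((2*(-12))))*(-1/96095) = (1/735487368 + 24/(-24))*(-1/96095) = (1/735487368 + 24*(-1/24))*(-1/96095) = (1/735487368 - 1)*(-1/96095) = -735487367/735487368*(-1/96095) = 735487367/70676658627960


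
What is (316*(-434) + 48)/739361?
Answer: -137096/739361 ≈ -0.18543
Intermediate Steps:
(316*(-434) + 48)/739361 = (-137144 + 48)*(1/739361) = -137096*1/739361 = -137096/739361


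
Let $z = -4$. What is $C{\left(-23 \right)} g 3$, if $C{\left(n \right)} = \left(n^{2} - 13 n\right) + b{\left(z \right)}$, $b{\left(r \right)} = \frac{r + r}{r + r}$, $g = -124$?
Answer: $-308388$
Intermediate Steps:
$b{\left(r \right)} = 1$ ($b{\left(r \right)} = \frac{2 r}{2 r} = 2 r \frac{1}{2 r} = 1$)
$C{\left(n \right)} = 1 + n^{2} - 13 n$ ($C{\left(n \right)} = \left(n^{2} - 13 n\right) + 1 = 1 + n^{2} - 13 n$)
$C{\left(-23 \right)} g 3 = \left(1 + \left(-23\right)^{2} - -299\right) \left(\left(-124\right) 3\right) = \left(1 + 529 + 299\right) \left(-372\right) = 829 \left(-372\right) = -308388$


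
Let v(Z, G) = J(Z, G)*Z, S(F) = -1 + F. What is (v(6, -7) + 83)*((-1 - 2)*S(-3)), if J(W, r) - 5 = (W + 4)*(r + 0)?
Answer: -3684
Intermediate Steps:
J(W, r) = 5 + r*(4 + W) (J(W, r) = 5 + (W + 4)*(r + 0) = 5 + (4 + W)*r = 5 + r*(4 + W))
v(Z, G) = Z*(5 + 4*G + G*Z) (v(Z, G) = (5 + 4*G + Z*G)*Z = (5 + 4*G + G*Z)*Z = Z*(5 + 4*G + G*Z))
(v(6, -7) + 83)*((-1 - 2)*S(-3)) = (6*(5 + 4*(-7) - 7*6) + 83)*((-1 - 2)*(-1 - 3)) = (6*(5 - 28 - 42) + 83)*(-3*(-4)) = (6*(-65) + 83)*12 = (-390 + 83)*12 = -307*12 = -3684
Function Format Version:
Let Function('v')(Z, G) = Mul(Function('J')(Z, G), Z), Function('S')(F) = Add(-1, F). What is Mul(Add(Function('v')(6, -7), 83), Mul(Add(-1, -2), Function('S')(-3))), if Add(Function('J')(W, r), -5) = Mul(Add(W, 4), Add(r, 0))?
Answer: -3684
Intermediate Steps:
Function('J')(W, r) = Add(5, Mul(r, Add(4, W))) (Function('J')(W, r) = Add(5, Mul(Add(W, 4), Add(r, 0))) = Add(5, Mul(Add(4, W), r)) = Add(5, Mul(r, Add(4, W))))
Function('v')(Z, G) = Mul(Z, Add(5, Mul(4, G), Mul(G, Z))) (Function('v')(Z, G) = Mul(Add(5, Mul(4, G), Mul(Z, G)), Z) = Mul(Add(5, Mul(4, G), Mul(G, Z)), Z) = Mul(Z, Add(5, Mul(4, G), Mul(G, Z))))
Mul(Add(Function('v')(6, -7), 83), Mul(Add(-1, -2), Function('S')(-3))) = Mul(Add(Mul(6, Add(5, Mul(4, -7), Mul(-7, 6))), 83), Mul(Add(-1, -2), Add(-1, -3))) = Mul(Add(Mul(6, Add(5, -28, -42)), 83), Mul(-3, -4)) = Mul(Add(Mul(6, -65), 83), 12) = Mul(Add(-390, 83), 12) = Mul(-307, 12) = -3684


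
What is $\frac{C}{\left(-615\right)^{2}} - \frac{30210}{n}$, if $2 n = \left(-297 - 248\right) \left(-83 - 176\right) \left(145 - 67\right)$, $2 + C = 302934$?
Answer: $\frac{110415207646}{138809709675} \approx 0.79544$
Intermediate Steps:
$C = 302932$ ($C = -2 + 302934 = 302932$)
$n = 5505045$ ($n = \frac{\left(-297 - 248\right) \left(-83 - 176\right) \left(145 - 67\right)}{2} = \frac{\left(-545\right) \left(\left(-259\right) 78\right)}{2} = \frac{\left(-545\right) \left(-20202\right)}{2} = \frac{1}{2} \cdot 11010090 = 5505045$)
$\frac{C}{\left(-615\right)^{2}} - \frac{30210}{n} = \frac{302932}{\left(-615\right)^{2}} - \frac{30210}{5505045} = \frac{302932}{378225} - \frac{2014}{367003} = \frac{110415207646}{138809709675}$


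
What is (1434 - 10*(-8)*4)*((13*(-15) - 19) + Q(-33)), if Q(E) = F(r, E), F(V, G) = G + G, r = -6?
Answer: -491120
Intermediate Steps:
F(V, G) = 2*G
Q(E) = 2*E
(1434 - 10*(-8)*4)*((13*(-15) - 19) + Q(-33)) = (1434 - 10*(-8)*4)*((13*(-15) - 19) + 2*(-33)) = (1434 + 80*4)*((-195 - 19) - 66) = (1434 + 320)*(-214 - 66) = 1754*(-280) = -491120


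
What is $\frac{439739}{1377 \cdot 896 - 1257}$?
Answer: $\frac{439739}{1232535} \approx 0.35678$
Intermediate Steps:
$\frac{439739}{1377 \cdot 896 - 1257} = \frac{439739}{1233792 - 1257} = \frac{439739}{1232535}$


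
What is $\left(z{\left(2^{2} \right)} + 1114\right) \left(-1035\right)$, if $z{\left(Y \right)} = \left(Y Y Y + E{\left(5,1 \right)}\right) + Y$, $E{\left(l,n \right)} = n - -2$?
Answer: $-1226475$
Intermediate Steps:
$E{\left(l,n \right)} = 2 + n$ ($E{\left(l,n \right)} = n + 2 = 2 + n$)
$z{\left(Y \right)} = 3 + Y + Y^{3}$ ($z{\left(Y \right)} = \left(Y Y Y + \left(2 + 1\right)\right) + Y = \left(Y^{2} Y + 3\right) + Y = \left(Y^{3} + 3\right) + Y = \left(3 + Y^{3}\right) + Y = 3 + Y + Y^{3}$)
$\left(z{\left(2^{2} \right)} + 1114\right) \left(-1035\right) = \left(\left(3 + 2^{2} + \left(2^{2}\right)^{3}\right) + 1114\right) \left(-1035\right) = \left(\left(3 + 4 + 4^{3}\right) + 1114\right) \left(-1035\right) = \left(\left(3 + 4 + 64\right) + 1114\right) \left(-1035\right) = \left(71 + 1114\right) \left(-1035\right) = 1185 \left(-1035\right) = -1226475$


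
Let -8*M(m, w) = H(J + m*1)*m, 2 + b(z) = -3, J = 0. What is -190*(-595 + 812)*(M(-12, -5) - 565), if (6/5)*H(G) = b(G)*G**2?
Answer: 60401950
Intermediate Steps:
b(z) = -5 (b(z) = -2 - 3 = -5)
H(G) = -25*G**2/6 (H(G) = 5*(-5*G**2)/6 = -25*G**2/6)
M(m, w) = 25*m**3/48 (M(m, w) = -(-25*(0 + m*1)**2/6)*m/8 = -(-25*(0 + m)**2/6)*m/8 = -(-25*m**2/6)*m/8 = -(-25)*m**3/48 = 25*m**3/48)
-190*(-595 + 812)*(M(-12, -5) - 565) = -190*(-595 + 812)*((25/48)*(-12)**3 - 565) = -41230*((25/48)*(-1728) - 565) = -41230*(-900 - 565) = -41230*(-1465) = -190*(-317905) = 60401950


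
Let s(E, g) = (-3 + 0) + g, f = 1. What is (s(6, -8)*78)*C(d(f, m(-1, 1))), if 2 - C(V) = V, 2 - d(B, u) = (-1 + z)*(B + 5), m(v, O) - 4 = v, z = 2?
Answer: -5148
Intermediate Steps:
m(v, O) = 4 + v
d(B, u) = -3 - B (d(B, u) = 2 - (-1 + 2)*(B + 5) = 2 - (5 + B) = 2 + (-5 - B) = -3 - B)
C(V) = 2 - V
s(E, g) = -3 + g
(s(6, -8)*78)*C(d(f, m(-1, 1))) = ((-3 - 8)*78)*(2 - (-3 - 1*1)) = (-11*78)*(2 - (-3 - 1)) = -858*(2 - 1*(-4)) = -858*(2 + 4) = -858*6 = -5148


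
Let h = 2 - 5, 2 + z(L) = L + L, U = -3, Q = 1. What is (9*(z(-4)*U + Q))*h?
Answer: -837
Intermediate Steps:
z(L) = -2 + 2*L (z(L) = -2 + (L + L) = -2 + 2*L)
h = -3
(9*(z(-4)*U + Q))*h = (9*((-2 + 2*(-4))*(-3) + 1))*(-3) = (9*((-2 - 8)*(-3) + 1))*(-3) = (9*(-10*(-3) + 1))*(-3) = (9*(30 + 1))*(-3) = (9*31)*(-3) = 279*(-3) = -837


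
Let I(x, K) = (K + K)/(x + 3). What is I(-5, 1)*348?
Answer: -348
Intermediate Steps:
I(x, K) = 2*K/(3 + x) (I(x, K) = (2*K)/(3 + x) = 2*K/(3 + x))
I(-5, 1)*348 = (2*1/(3 - 5))*348 = (2*1/(-2))*348 = (2*1*(-½))*348 = -1*348 = -348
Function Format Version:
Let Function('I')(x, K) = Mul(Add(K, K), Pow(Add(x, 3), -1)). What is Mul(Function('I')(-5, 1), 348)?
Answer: -348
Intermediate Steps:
Function('I')(x, K) = Mul(2, K, Pow(Add(3, x), -1)) (Function('I')(x, K) = Mul(Mul(2, K), Pow(Add(3, x), -1)) = Mul(2, K, Pow(Add(3, x), -1)))
Mul(Function('I')(-5, 1), 348) = Mul(Mul(2, 1, Pow(Add(3, -5), -1)), 348) = Mul(Mul(2, 1, Pow(-2, -1)), 348) = Mul(Mul(2, 1, Rational(-1, 2)), 348) = Mul(-1, 348) = -348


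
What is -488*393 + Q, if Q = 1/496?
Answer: -95124863/496 ≈ -1.9178e+5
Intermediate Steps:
Q = 1/496 ≈ 0.0020161
-488*393 + Q = -488*393 + 1/496 = -191784 + 1/496 = -95124863/496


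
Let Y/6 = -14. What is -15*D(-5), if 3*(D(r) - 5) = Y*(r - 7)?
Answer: -5115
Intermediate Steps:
Y = -84 (Y = 6*(-14) = -84)
D(r) = 201 - 28*r (D(r) = 5 + (-84*(r - 7))/3 = 5 + (-84*(-7 + r))/3 = 5 + (588 - 84*r)/3 = 5 + (196 - 28*r) = 201 - 28*r)
-15*D(-5) = -15*(201 - 28*(-5)) = -15*(201 + 140) = -15*341 = -5115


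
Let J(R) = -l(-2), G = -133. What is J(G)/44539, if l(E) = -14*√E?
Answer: 14*I*√2/44539 ≈ 0.00044453*I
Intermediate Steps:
J(R) = 14*I*√2 (J(R) = -(-14)*√(-2) = -(-14)*I*√2 = 14*I*√2)
J(G)/44539 = (14*I*√2)/44539 = (14*I*√2)*(1/44539) = 14*I*√2/44539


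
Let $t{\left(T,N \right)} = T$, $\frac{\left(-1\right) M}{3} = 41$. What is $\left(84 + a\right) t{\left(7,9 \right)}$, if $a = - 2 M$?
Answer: $2310$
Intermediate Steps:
$M = -123$ ($M = \left(-3\right) 41 = -123$)
$a = 246$ ($a = \left(-2\right) \left(-123\right) = 246$)
$\left(84 + a\right) t{\left(7,9 \right)} = \left(84 + 246\right) 7 = 330 \cdot 7 = 2310$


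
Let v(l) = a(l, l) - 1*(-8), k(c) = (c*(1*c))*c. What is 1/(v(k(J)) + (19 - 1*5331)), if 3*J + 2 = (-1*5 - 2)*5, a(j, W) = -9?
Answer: -1/5313 ≈ -0.00018822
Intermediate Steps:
J = -37/3 (J = -⅔ + ((-1*5 - 2)*5)/3 = -⅔ + ((-5 - 2)*5)/3 = -⅔ + (-7*5)/3 = -⅔ + (⅓)*(-35) = -⅔ - 35/3 = -37/3 ≈ -12.333)
k(c) = c³ (k(c) = (c*c)*c = c²*c = c³)
v(l) = -1 (v(l) = -9 - 1*(-8) = -9 + 8 = -1)
1/(v(k(J)) + (19 - 1*5331)) = 1/(-1 + (19 - 1*5331)) = 1/(-1 + (19 - 5331)) = 1/(-1 - 5312) = 1/(-5313) = -1/5313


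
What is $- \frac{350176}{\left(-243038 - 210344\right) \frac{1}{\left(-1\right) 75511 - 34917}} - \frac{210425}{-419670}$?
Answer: $- \frac{1622822258719441}{19027082394} \approx -85290.0$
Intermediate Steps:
$- \frac{350176}{\left(-243038 - 210344\right) \frac{1}{\left(-1\right) 75511 - 34917}} - \frac{210425}{-419670} = - \frac{350176}{\left(-453382\right) \frac{1}{-75511 - 34917}} - - \frac{42085}{83934} = - \frac{350176}{\left(-453382\right) \frac{1}{-110428}} + \frac{42085}{83934} = - \frac{350176}{\left(-453382\right) \left(- \frac{1}{110428}\right)} + \frac{42085}{83934} = - \frac{350176}{\frac{226691}{55214}} + \frac{42085}{83934} = \left(-350176\right) \frac{55214}{226691} + \frac{42085}{83934} = - \frac{19334617664}{226691} + \frac{42085}{83934} = - \frac{1622822258719441}{19027082394}$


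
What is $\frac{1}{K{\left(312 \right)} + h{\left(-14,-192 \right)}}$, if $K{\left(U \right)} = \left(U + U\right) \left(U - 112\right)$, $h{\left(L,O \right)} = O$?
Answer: $\frac{1}{124608} \approx 8.0252 \cdot 10^{-6}$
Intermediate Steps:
$K{\left(U \right)} = 2 U \left(-112 + U\right)$
$\frac{1}{K{\left(312 \right)} + h{\left(-14,-192 \right)}} = \frac{1}{2 \cdot 312 \left(-112 + 312\right) - 192} = \frac{1}{2 \cdot 312 \cdot 200 - 192} = \frac{1}{124800 - 192} = \frac{1}{124608}$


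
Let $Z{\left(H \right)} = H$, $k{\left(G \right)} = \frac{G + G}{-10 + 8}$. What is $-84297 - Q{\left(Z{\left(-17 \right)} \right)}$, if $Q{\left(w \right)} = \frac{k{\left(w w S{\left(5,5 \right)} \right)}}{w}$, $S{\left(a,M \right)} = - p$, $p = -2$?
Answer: $-84331$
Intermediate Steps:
$S{\left(a,M \right)} = 2$ ($S{\left(a,M \right)} = \left(-1\right) \left(-2\right) = 2$)
$k{\left(G \right)} = - G$ ($k{\left(G \right)} = \frac{2 G}{-2} = 2 G \left(- \frac{1}{2}\right) = - G$)
$Q{\left(w \right)} = - 2 w$ ($Q{\left(w \right)} = \frac{\left(-1\right) w w 2}{w} = \frac{\left(-1\right) w^{2} \cdot 2}{w} = \frac{\left(-1\right) 2 w^{2}}{w} = \frac{\left(-2\right) w^{2}}{w} = - 2 w$)
$-84297 - Q{\left(Z{\left(-17 \right)} \right)} = -84297 - \left(-2\right) \left(-17\right) = -84297 - 34 = -84331$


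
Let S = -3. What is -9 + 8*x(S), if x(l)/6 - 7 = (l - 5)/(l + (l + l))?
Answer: 1109/3 ≈ 369.67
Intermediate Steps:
x(l) = 42 + 2*(-5 + l)/l (x(l) = 42 + 6*((l - 5)/(l + (l + l))) = 42 + 6*((-5 + l)/(l + 2*l)) = 42 + 6*((-5 + l)/((3*l))) = 42 + 6*((-5 + l)*(1/(3*l))) = 42 + 6*((-5 + l)/(3*l)) = 42 + 2*(-5 + l)/l)
-9 + 8*x(S) = -9 + 8*(44 - 10/(-3)) = -9 + 8*(44 - 10*(-⅓)) = -9 + 8*(44 + 10/3) = -9 + 8*(142/3) = -9 + 1136/3 = 1109/3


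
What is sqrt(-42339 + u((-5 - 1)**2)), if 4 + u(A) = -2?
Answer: 3*I*sqrt(4705) ≈ 205.78*I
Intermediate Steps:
u(A) = -6 (u(A) = -4 - 2 = -6)
sqrt(-42339 + u((-5 - 1)**2)) = sqrt(-42339 - 6) = sqrt(-42345) = 3*I*sqrt(4705)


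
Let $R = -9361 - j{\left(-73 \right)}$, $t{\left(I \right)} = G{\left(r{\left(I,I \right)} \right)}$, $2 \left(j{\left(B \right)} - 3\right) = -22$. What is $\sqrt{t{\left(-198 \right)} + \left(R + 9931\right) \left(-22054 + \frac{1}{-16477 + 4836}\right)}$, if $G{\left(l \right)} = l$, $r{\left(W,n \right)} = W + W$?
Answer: $\frac{i \sqrt{1727465092667146}}{11641} \approx 3570.4 i$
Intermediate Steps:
$j{\left(B \right)} = -8$ ($j{\left(B \right)} = 3 + \frac{1}{2} \left(-22\right) = 3 - 11 = -8$)
$r{\left(W,n \right)} = 2 W$
$t{\left(I \right)} = 2 I$
$R = -9353$ ($R = -9361 - -8 = -9361 + 8 = -9353$)
$\sqrt{t{\left(-198 \right)} + \left(R + 9931\right) \left(-22054 + \frac{1}{-16477 + 4836}\right)} = \sqrt{2 \left(-198\right) + \left(-9353 + 9931\right) \left(-22054 + \frac{1}{-16477 + 4836}\right)} = \sqrt{-396 + 578 \left(-22054 + \frac{1}{-11641}\right)} = \sqrt{-396 + 578 \left(-22054 - \frac{1}{11641}\right)} = \sqrt{-396 + 578 \left(- \frac{256730615}{11641}\right)} = \sqrt{-396 - \frac{148390295470}{11641}} = \sqrt{- \frac{148394905306}{11641}} = \frac{i \sqrt{1727465092667146}}{11641}$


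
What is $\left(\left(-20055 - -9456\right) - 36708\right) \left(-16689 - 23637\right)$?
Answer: $1907702082$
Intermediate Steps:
$\left(\left(-20055 - -9456\right) - 36708\right) \left(-16689 - 23637\right) = \left(\left(-20055 + 9456\right) - 36708\right) \left(-40326\right) = \left(-10599 - 36708\right) \left(-40326\right) = \left(-47307\right) \left(-40326\right) = 1907702082$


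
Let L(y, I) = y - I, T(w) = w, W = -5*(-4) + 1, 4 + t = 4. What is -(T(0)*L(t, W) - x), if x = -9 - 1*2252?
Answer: -2261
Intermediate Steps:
t = 0 (t = -4 + 4 = 0)
W = 21 (W = 20 + 1 = 21)
x = -2261 (x = -9 - 2252 = -2261)
-(T(0)*L(t, W) - x) = -(0*(0 - 1*21) - 1*(-2261)) = -(0*(0 - 21) + 2261) = -(0*(-21) + 2261) = -(0 + 2261) = -1*2261 = -2261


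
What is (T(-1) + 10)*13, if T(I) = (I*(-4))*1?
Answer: 182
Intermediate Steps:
T(I) = -4*I (T(I) = -4*I*1 = -4*I)
(T(-1) + 10)*13 = (-4*(-1) + 10)*13 = (4 + 10)*13 = 14*13 = 182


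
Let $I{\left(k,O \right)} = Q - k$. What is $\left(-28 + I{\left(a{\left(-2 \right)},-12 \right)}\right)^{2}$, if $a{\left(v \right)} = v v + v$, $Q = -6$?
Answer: $1296$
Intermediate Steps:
$a{\left(v \right)} = v + v^{2}$ ($a{\left(v \right)} = v^{2} + v = v + v^{2}$)
$I{\left(k,O \right)} = -6 - k$
$\left(-28 + I{\left(a{\left(-2 \right)},-12 \right)}\right)^{2} = \left(-28 - \left(6 - 2 \left(1 - 2\right)\right)\right)^{2} = \left(-28 - \left(6 - -2\right)\right)^{2} = \left(-28 - 8\right)^{2} = \left(-36\right)^{2} = 1296$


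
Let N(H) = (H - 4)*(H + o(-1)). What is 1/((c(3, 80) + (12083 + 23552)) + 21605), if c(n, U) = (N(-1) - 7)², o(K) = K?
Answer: 1/57249 ≈ 1.7468e-5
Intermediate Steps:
N(H) = (-1 + H)*(-4 + H) (N(H) = (H - 4)*(H - 1) = (-4 + H)*(-1 + H) = (-1 + H)*(-4 + H))
c(n, U) = 9 (c(n, U) = ((4 + (-1)² - 5*(-1)) - 7)² = ((4 + 1 + 5) - 7)² = (10 - 7)² = 3² = 9)
1/((c(3, 80) + (12083 + 23552)) + 21605) = 1/((9 + (12083 + 23552)) + 21605) = 1/((9 + 35635) + 21605) = 1/(35644 + 21605) = 1/57249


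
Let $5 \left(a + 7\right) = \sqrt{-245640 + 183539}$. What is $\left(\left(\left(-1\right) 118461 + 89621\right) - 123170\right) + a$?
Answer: $-152017 + \frac{i \sqrt{62101}}{5} \approx -1.5202 \cdot 10^{5} + 49.84 i$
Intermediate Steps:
$a = -7 + \frac{i \sqrt{62101}}{5}$ ($a = -7 + \frac{\sqrt{-245640 + 183539}}{5} = -7 + \frac{\sqrt{-62101}}{5} = -7 + \frac{i \sqrt{62101}}{5} \approx -7.0 + 49.84 i$)
$\left(\left(\left(-1\right) 118461 + 89621\right) - 123170\right) + a = \left(\left(\left(-1\right) 118461 + 89621\right) - 123170\right) - \left(7 - \frac{i \sqrt{62101}}{5}\right) = \left(\left(-118461 + 89621\right) - 123170\right) - \left(7 - \frac{i \sqrt{62101}}{5}\right) = \left(-28840 - 123170\right) - \left(7 - \frac{i \sqrt{62101}}{5}\right) = -152010 - \left(7 - \frac{i \sqrt{62101}}{5}\right) = -152017 + \frac{i \sqrt{62101}}{5}$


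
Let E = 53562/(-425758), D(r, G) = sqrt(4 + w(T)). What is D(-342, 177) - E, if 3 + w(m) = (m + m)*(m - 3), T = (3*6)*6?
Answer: 26781/212879 + sqrt(22681) ≈ 150.73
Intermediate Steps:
T = 108 (T = 18*6 = 108)
w(m) = -3 + 2*m*(-3 + m) (w(m) = -3 + (m + m)*(m - 3) = -3 + (2*m)*(-3 + m) = -3 + 2*m*(-3 + m))
D(r, G) = sqrt(22681) (D(r, G) = sqrt(4 + (-3 - 6*108 + 2*108**2)) = sqrt(4 + (-3 - 648 + 2*11664)) = sqrt(4 + (-3 - 648 + 23328)) = sqrt(4 + 22677) = sqrt(22681))
E = -26781/212879 (E = 53562*(-1/425758) = -26781/212879 ≈ -0.12580)
D(-342, 177) - E = sqrt(22681) - 1*(-26781/212879) = sqrt(22681) + 26781/212879 = 26781/212879 + sqrt(22681)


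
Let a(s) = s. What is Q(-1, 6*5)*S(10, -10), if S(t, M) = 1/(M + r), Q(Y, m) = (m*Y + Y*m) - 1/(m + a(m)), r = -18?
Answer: 3601/1680 ≈ 2.1435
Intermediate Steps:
Q(Y, m) = -1/(2*m) + 2*Y*m (Q(Y, m) = (m*Y + Y*m) - 1/(m + m) = (Y*m + Y*m) - 1/(2*m) = 2*Y*m - 1/(2*m) = -1/(2*m) + 2*Y*m)
S(t, M) = 1/(-18 + M) (S(t, M) = 1/(M - 18) = 1/(-18 + M))
Q(-1, 6*5)*S(10, -10) = (-1/(2*(6*5)) + 2*(-1)*(6*5))/(-18 - 10) = (-½/30 + 2*(-1)*30)/(-28) = (-½*1/30 - 60)*(-1/28) = (-1/60 - 60)*(-1/28) = -3601/60*(-1/28) = 3601/1680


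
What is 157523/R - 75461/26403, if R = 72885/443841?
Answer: 615321541259248/641460885 ≈ 9.5925e+5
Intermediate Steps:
R = 24295/147947 (R = 72885*(1/443841) = 24295/147947 ≈ 0.16421)
157523/R - 75461/26403 = 157523/(24295/147947) - 75461/26403 = 157523*(147947/24295) - 75461*1/26403 = 23305055281/24295 - 75461/26403 = 615321541259248/641460885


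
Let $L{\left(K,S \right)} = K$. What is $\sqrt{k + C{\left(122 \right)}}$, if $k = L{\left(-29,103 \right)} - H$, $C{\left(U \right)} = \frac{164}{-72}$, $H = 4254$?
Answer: $\frac{i \sqrt{154270}}{6} \approx 65.462 i$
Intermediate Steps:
$C{\left(U \right)} = - \frac{41}{18}$ ($C{\left(U \right)} = 164 \left(- \frac{1}{72}\right) = - \frac{41}{18}$)
$k = -4283$ ($k = -29 - 4254 = -4283$)
$\sqrt{k + C{\left(122 \right)}} = \sqrt{-4283 - \frac{41}{18}} = \sqrt{- \frac{77135}{18}} = \frac{i \sqrt{154270}}{6}$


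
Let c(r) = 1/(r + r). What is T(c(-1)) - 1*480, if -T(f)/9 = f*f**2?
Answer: -3831/8 ≈ -478.88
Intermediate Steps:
c(r) = 1/(2*r)
T(f) = -9*f**3 (T(f) = -9*f*f**2 = -9*f**3)
T(c(-1)) - 1*480 = -9*((1/2)/(-1))**3 - 1*480 = -9*((1/2)*(-1))**3 - 480 = -9*(-1/2)**3 - 480 = -9*(-1/8) - 480 = 9/8 - 480 = -3831/8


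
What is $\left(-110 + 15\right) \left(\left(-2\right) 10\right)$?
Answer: $1900$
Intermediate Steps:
$\left(-110 + 15\right) \left(\left(-2\right) 10\right) = \left(-95\right) \left(-20\right) = 1900$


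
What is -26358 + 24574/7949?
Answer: -209495168/7949 ≈ -26355.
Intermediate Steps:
-26358 + 24574/7949 = -209495168/7949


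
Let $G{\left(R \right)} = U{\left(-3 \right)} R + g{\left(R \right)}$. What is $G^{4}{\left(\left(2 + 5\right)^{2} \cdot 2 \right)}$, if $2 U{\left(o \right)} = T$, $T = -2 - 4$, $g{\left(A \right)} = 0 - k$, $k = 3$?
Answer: $7780827681$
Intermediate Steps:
$g{\left(A \right)} = -3$ ($g{\left(A \right)} = 0 - 3 = -3$)
$T = -6$
$U{\left(o \right)} = -3$ ($U{\left(o \right)} = \frac{1}{2} \left(-6\right) = -3$)
$G{\left(R \right)} = -3 - 3 R$ ($G{\left(R \right)} = - 3 R - 3 = -3 - 3 R$)
$G^{4}{\left(\left(2 + 5\right)^{2} \cdot 2 \right)} = \left(-3 - 3 \left(2 + 5\right)^{2} \cdot 2\right)^{4} = \left(-3 - 3 \cdot 7^{2} \cdot 2\right)^{4} = \left(-3 - 3 \cdot 49 \cdot 2\right)^{4} = \left(-3 - 294\right)^{4} = \left(-297\right)^{4} = 7780827681$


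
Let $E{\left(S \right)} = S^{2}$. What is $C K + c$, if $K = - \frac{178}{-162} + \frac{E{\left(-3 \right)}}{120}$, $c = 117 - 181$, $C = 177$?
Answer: $\frac{155257}{1080} \approx 143.76$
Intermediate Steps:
$c = -64$
$K = \frac{3803}{3240}$ ($K = - \frac{178}{-162} + \frac{\left(-3\right)^{2}}{120} = \left(-178\right) \left(- \frac{1}{162}\right) + 9 \cdot \frac{1}{120} = \frac{89}{81} + \frac{3}{40} = \frac{3803}{3240} \approx 1.1738$)
$C K + c = 177 \cdot \frac{3803}{3240} - 64 = \frac{224377}{1080} - 64 = \frac{155257}{1080}$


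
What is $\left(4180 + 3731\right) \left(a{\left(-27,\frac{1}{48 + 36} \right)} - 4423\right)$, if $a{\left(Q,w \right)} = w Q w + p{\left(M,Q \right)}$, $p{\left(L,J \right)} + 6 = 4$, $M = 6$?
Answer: $- \frac{27444864933}{784} \approx -3.5006 \cdot 10^{7}$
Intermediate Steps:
$p{\left(L,J \right)} = -2$ ($p{\left(L,J \right)} = -6 + 4 = -2$)
$a{\left(Q,w \right)} = -2 + Q w^{2}$ ($a{\left(Q,w \right)} = w Q w - 2 = Q w w - 2 = Q w^{2} - 2 = -2 + Q w^{2}$)
$\left(4180 + 3731\right) \left(a{\left(-27,\frac{1}{48 + 36} \right)} - 4423\right) = \left(4180 + 3731\right) \left(\left(-2 - 27 \left(\frac{1}{48 + 36}\right)^{2}\right) - 4423\right) = 7911 \left(\left(-2 - 27 \left(\frac{1}{84}\right)^{2}\right) - 4423\right) = 7911 \left(\left(-2 - \frac{27}{7056}\right) - 4423\right) = 7911 \left(\left(-2 - \frac{3}{784}\right) - 4423\right) = 7911 \left(- \frac{1571}{784} - 4423\right) = 7911 \left(- \frac{3469203}{784}\right) = - \frac{27444864933}{784}$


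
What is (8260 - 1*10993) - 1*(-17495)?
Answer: 14762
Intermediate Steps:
(8260 - 1*10993) - 1*(-17495) = (8260 - 10993) + 17495 = -2733 + 17495 = 14762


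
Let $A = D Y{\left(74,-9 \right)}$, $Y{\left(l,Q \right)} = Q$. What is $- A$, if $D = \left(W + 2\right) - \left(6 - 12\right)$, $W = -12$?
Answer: $-36$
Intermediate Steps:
$D = -4$ ($D = \left(-12 + 2\right) - \left(6 - 12\right) = -10 - \left(6 - 12\right) = -10 - -6 = -10 + 6 = -4$)
$A = 36$ ($A = \left(-4\right) \left(-9\right) = 36$)
$- A = \left(-1\right) 36 = -36$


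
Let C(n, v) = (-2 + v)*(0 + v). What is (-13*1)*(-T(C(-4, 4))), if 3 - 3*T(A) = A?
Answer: -65/3 ≈ -21.667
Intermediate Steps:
C(n, v) = v*(-2 + v) (C(n, v) = (-2 + v)*v = v*(-2 + v))
T(A) = 1 - A/3
(-13*1)*(-T(C(-4, 4))) = (-13*1)*(-(1 - 4*(-2 + 4)/3)) = -(-13)*(1 - 4*2/3) = -(-13)*(1 - ⅓*8) = -(-13)*(1 - 8/3) = -(-13)*(-5)/3 = -13*5/3 = -65/3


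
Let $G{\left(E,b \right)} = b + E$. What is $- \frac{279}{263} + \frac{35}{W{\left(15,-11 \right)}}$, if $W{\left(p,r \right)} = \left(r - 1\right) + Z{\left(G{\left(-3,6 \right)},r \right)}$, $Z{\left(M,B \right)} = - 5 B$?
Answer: $- \frac{2792}{11309} \approx -0.24688$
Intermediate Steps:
$G{\left(E,b \right)} = E + b$
$W{\left(p,r \right)} = -1 - 4 r$ ($W{\left(p,r \right)} = \left(r - 1\right) - 5 r = \left(-1 + r\right) - 5 r = -1 - 4 r$)
$- \frac{279}{263} + \frac{35}{W{\left(15,-11 \right)}} = - \frac{279}{263} + \frac{35}{-1 - -44} = \left(-279\right) \frac{1}{263} + \frac{35}{-1 + 44} = - \frac{279}{263} + \frac{35}{43} = - \frac{2792}{11309}$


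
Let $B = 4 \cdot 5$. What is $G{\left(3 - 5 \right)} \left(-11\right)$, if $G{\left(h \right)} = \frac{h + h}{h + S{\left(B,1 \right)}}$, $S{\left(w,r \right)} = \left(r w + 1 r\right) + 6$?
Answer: $\frac{44}{25} \approx 1.76$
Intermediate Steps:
$B = 20$
$S{\left(w,r \right)} = 6 + r + r w$ ($S{\left(w,r \right)} = \left(r w + r\right) + 6 = \left(r + r w\right) + 6 = 6 + r + r w$)
$G{\left(h \right)} = \frac{2 h}{27 + h}$ ($G{\left(h \right)} = \frac{h + h}{h + \left(6 + 1 + 1 \cdot 20\right)} = \frac{2 h}{h + \left(6 + 1 + 20\right)} = \frac{2 h}{h + 27} = \frac{2 h}{27 + h}$)
$G{\left(3 - 5 \right)} \left(-11\right) = \frac{2 \left(3 - 5\right)}{27 + \left(3 - 5\right)} \left(-11\right) = 2 \left(-2\right) \frac{1}{27 - 2} \left(-11\right) = 2 \left(-2\right) \frac{1}{25} \left(-11\right) = \left(- \frac{4}{25}\right) \left(-11\right) = \frac{44}{25}$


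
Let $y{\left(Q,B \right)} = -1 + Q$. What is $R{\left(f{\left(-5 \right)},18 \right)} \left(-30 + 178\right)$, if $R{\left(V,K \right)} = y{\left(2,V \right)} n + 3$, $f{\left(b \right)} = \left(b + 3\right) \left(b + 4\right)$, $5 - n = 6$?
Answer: $296$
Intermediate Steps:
$n = -1$ ($n = 5 - 6 = -1$)
$f{\left(b \right)} = \left(3 + b\right) \left(4 + b\right)$
$R{\left(V,K \right)} = 2$ ($R{\left(V,K \right)} = \left(-1 + 2\right) \left(-1\right) + 3 = 1 \left(-1\right) + 3 = -1 + 3 = 2$)
$R{\left(f{\left(-5 \right)},18 \right)} \left(-30 + 178\right) = 2 \left(-30 + 178\right) = 2 \cdot 148 = 296$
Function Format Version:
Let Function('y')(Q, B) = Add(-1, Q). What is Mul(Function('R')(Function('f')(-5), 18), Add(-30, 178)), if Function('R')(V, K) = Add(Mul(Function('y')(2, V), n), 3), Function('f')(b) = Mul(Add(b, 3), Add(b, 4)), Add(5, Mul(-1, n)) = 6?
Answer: 296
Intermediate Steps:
n = -1 (n = Add(5, Mul(-1, 6)) = Add(5, -6) = -1)
Function('f')(b) = Mul(Add(3, b), Add(4, b))
Function('R')(V, K) = 2 (Function('R')(V, K) = Add(Mul(Add(-1, 2), -1), 3) = Add(Mul(1, -1), 3) = Add(-1, 3) = 2)
Mul(Function('R')(Function('f')(-5), 18), Add(-30, 178)) = Mul(2, Add(-30, 178)) = Mul(2, 148) = 296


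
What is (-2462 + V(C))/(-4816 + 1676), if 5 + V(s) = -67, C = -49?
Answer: 1267/1570 ≈ 0.80701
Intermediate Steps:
V(s) = -72 (V(s) = -5 - 67 = -72)
(-2462 + V(C))/(-4816 + 1676) = (-2462 - 72)/(-4816 + 1676) = -2534/(-3140) = -2534*(-1/3140) = 1267/1570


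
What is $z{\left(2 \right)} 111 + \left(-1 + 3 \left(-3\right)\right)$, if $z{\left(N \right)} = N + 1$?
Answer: $323$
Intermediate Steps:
$z{\left(N \right)} = 1 + N$
$z{\left(2 \right)} 111 + \left(-1 + 3 \left(-3\right)\right) = \left(1 + 2\right) 111 + \left(-1 + 3 \left(-3\right)\right) = 3 \cdot 111 - 10 = 333 - 10 = 323$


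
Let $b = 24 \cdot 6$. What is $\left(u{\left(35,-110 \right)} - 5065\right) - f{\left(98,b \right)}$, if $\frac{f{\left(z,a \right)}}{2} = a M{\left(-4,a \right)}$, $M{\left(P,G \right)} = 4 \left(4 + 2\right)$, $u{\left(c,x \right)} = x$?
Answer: $-12087$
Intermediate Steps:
$M{\left(P,G \right)} = 24$ ($M{\left(P,G \right)} = 4 \cdot 6 = 24$)
$b = 144$
$f{\left(z,a \right)} = 48 a$ ($f{\left(z,a \right)} = 2 a 24 = 2 \cdot 24 a = 48 a$)
$\left(u{\left(35,-110 \right)} - 5065\right) - f{\left(98,b \right)} = \left(-110 - 5065\right) - 48 \cdot 144 = -5175 - 6912 = -12087$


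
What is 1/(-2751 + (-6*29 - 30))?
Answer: -1/2955 ≈ -0.00033841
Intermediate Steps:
1/(-2751 + (-6*29 - 30)) = 1/(-2751 + (-174 - 30)) = 1/(-2751 - 204) = 1/(-2955) = -1/2955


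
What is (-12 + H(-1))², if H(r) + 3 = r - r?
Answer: 225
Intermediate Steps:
H(r) = -3 (H(r) = -3 + (r - r) = -3 + 0 = -3)
(-12 + H(-1))² = (-12 - 3)² = (-15)² = 225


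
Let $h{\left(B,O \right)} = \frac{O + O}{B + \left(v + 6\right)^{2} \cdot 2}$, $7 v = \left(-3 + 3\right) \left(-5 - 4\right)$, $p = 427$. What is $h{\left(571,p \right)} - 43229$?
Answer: $- \frac{27795393}{643} \approx -43228.0$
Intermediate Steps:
$v = 0$ ($v = \frac{\left(-3 + 3\right) \left(-5 - 4\right)}{7} = \frac{0 \left(-9\right)}{7} = \frac{1}{7} \cdot 0 = 0$)
$h{\left(B,O \right)} = \frac{2 O}{72 + B}$ ($h{\left(B,O \right)} = \frac{O + O}{B + \left(0 + 6\right)^{2} \cdot 2} = \frac{2 O}{B + 6^{2} \cdot 2} = \frac{2 O}{B + 36 \cdot 2} = \frac{2 O}{B + 72} = \frac{2 O}{72 + B}$)
$h{\left(571,p \right)} - 43229 = 2 \cdot 427 \frac{1}{72 + 571} - 43229 = 2 \cdot 427 \cdot \frac{1}{643} - 43229 = \frac{854}{643} - 43229 = - \frac{27795393}{643}$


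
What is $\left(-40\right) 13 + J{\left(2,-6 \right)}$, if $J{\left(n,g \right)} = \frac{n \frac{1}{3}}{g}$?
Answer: $- \frac{4681}{9} \approx -520.11$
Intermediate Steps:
$J{\left(n,g \right)} = \frac{n}{3 g}$ ($J{\left(n,g \right)} = \frac{n \frac{1}{3}}{g} = \frac{\frac{1}{3} n}{g} = \frac{n}{3 g}$)
$\left(-40\right) 13 + J{\left(2,-6 \right)} = \left(-40\right) 13 + \frac{1}{3} \cdot 2 \frac{1}{-6} = -520 + \frac{1}{3} \cdot 2 \left(- \frac{1}{6}\right) = -520 - \frac{1}{9} = - \frac{4681}{9}$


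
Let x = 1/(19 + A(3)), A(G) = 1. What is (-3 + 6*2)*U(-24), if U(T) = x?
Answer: 9/20 ≈ 0.45000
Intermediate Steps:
x = 1/20 (x = 1/(19 + 1) = 1/20 ≈ 0.050000)
U(T) = 1/20
(-3 + 6*2)*U(-24) = (-3 + 6*2)*(1/20) = (-3 + 12)*(1/20) = 9*(1/20) = 9/20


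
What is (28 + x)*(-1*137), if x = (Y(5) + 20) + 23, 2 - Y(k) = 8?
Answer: -8905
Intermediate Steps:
Y(k) = -6 (Y(k) = 2 - 1*8 = 2 - 8 = -6)
x = 37 (x = (-6 + 20) + 23 = 14 + 23 = 37)
(28 + x)*(-1*137) = (28 + 37)*(-1*137) = 65*(-137) = -8905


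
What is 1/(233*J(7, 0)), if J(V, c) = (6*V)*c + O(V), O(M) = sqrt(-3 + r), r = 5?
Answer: sqrt(2)/466 ≈ 0.0030348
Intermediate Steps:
O(M) = sqrt(2) (O(M) = sqrt(-3 + 5) = sqrt(2))
J(V, c) = sqrt(2) + 6*V*c (J(V, c) = (6*V)*c + sqrt(2) = 6*V*c + sqrt(2) = sqrt(2) + 6*V*c)
1/(233*J(7, 0)) = 1/(233*(sqrt(2) + 6*7*0)) = 1/(233*(sqrt(2) + 0)) = 1/(233*sqrt(2)) = sqrt(2)/466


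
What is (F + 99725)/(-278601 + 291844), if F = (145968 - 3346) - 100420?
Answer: 141927/13243 ≈ 10.717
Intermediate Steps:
F = 42202 (F = 142622 - 100420 = 42202)
(F + 99725)/(-278601 + 291844) = (42202 + 99725)/(-278601 + 291844) = 141927/13243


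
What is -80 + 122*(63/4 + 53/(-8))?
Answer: 4133/4 ≈ 1033.3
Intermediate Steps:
-80 + 122*(63/4 + 53/(-8)) = -80 + 122*(63*(1/4) + 53*(-1/8)) = -80 + 122*(63/4 - 53/8) = -80 + 122*(73/8) = -80 + 4453/4 = 4133/4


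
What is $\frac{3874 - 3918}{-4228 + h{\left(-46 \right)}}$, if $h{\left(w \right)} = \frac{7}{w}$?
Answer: $\frac{2024}{194495} \approx 0.010406$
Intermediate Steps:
$\frac{3874 - 3918}{-4228 + h{\left(-46 \right)}} = \frac{3874 - 3918}{-4228 + \frac{7}{-46}} = - \frac{44}{-4228 + 7 \left(- \frac{1}{46}\right)} = - \frac{44}{-4228 - \frac{7}{46}} = - \frac{44}{- \frac{194495}{46}} = \left(-44\right) \left(- \frac{46}{194495}\right) = \frac{2024}{194495}$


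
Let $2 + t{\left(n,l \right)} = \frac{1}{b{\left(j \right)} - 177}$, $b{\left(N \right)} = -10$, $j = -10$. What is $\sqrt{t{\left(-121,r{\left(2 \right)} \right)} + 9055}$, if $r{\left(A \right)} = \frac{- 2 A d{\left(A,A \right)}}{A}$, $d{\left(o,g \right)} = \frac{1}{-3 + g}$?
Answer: $\frac{\sqrt{316574170}}{187} \approx 95.147$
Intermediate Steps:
$r{\left(A \right)} = - \frac{2}{-3 + A}$ ($r{\left(A \right)} = \frac{- 2 A \frac{1}{-3 + A}}{A} = \frac{\left(-2\right) A \frac{1}{-3 + A}}{A} = - \frac{2}{-3 + A}$)
$t{\left(n,l \right)} = - \frac{375}{187}$ ($t{\left(n,l \right)} = -2 + \frac{1}{-10 - 177} = -2 + \frac{1}{-187} = -2 - \frac{1}{187} = - \frac{375}{187}$)
$\sqrt{t{\left(-121,r{\left(2 \right)} \right)} + 9055} = \sqrt{- \frac{375}{187} + 9055} = \sqrt{\frac{1692910}{187}} = \frac{\sqrt{316574170}}{187}$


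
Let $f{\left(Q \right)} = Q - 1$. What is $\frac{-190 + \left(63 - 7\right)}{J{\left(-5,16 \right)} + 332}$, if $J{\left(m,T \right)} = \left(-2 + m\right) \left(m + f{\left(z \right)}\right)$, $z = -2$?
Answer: $- \frac{67}{194} \approx -0.34536$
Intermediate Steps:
$f{\left(Q \right)} = -1 + Q$ ($f{\left(Q \right)} = Q - 1 = -1 + Q$)
$J{\left(m,T \right)} = \left(-3 + m\right) \left(-2 + m\right)$ ($J{\left(m,T \right)} = \left(-2 + m\right) \left(m - 3\right) = \left(-2 + m\right) \left(-3 + m\right) = \left(-3 + m\right) \left(-2 + m\right)$)
$\frac{-190 + \left(63 - 7\right)}{J{\left(-5,16 \right)} + 332} = \frac{-190 + \left(63 - 7\right)}{\left(6 + \left(-5\right)^{2} - -25\right) + 332} = \frac{-190 + 56}{\left(6 + 25 + 25\right) + 332} = - \frac{134}{56 + 332} = - \frac{134}{388} = \left(-134\right) \frac{1}{388} = - \frac{67}{194}$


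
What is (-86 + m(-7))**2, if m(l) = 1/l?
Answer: 363609/49 ≈ 7420.6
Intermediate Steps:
m(l) = 1/l
(-86 + m(-7))**2 = (-86 + 1/(-7))**2 = (-86 - 1/7)**2 = (-603/7)**2 = 363609/49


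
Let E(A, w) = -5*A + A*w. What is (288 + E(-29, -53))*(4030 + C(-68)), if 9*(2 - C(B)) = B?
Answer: 71621320/9 ≈ 7.9579e+6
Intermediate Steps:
C(B) = 2 - B/9
(288 + E(-29, -53))*(4030 + C(-68)) = (288 - 29*(-5 - 53))*(4030 + (2 - 1/9*(-68))) = (288 - 29*(-58))*(4030 + (2 + 68/9)) = (288 + 1682)*(4030 + 86/9) = 1970*(36356/9) = 71621320/9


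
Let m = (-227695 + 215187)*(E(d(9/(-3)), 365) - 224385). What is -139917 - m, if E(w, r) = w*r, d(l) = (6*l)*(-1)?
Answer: -2724569937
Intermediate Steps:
d(l) = -6*l
E(w, r) = r*w
m = 2724430020 (m = (-227695 + 215187)*(365*(-54/(-3)) - 224385) = -12508*(365*(-54*(-1)/3) - 224385) = -12508*(365*(-6*(-3)) - 224385) = -12508*(365*18 - 224385) = -12508*(6570 - 224385) = -12508*(-217815) = 2724430020)
-139917 - m = -139917 - 1*2724430020 = -139917 - 2724430020 = -2724569937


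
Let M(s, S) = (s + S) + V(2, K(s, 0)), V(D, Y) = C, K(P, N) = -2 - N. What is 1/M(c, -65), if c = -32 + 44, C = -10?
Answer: -1/63 ≈ -0.015873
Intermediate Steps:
V(D, Y) = -10
c = 12
M(s, S) = -10 + S + s (M(s, S) = (s + S) - 10 = (S + s) - 10 = -10 + S + s)
1/M(c, -65) = 1/(-10 - 65 + 12) = 1/(-63) = -1/63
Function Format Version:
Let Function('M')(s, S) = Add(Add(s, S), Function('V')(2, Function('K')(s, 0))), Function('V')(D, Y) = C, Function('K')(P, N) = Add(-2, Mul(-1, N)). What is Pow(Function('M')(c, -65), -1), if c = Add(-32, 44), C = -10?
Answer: Rational(-1, 63) ≈ -0.015873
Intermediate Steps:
Function('V')(D, Y) = -10
c = 12
Function('M')(s, S) = Add(-10, S, s) (Function('M')(s, S) = Add(Add(s, S), -10) = Add(Add(S, s), -10) = Add(-10, S, s))
Pow(Function('M')(c, -65), -1) = Pow(Add(-10, -65, 12), -1) = Pow(-63, -1) = Rational(-1, 63)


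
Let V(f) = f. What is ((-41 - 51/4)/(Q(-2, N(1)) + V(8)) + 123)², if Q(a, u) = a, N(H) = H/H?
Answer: 7491169/576 ≈ 13006.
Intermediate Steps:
N(H) = 1
((-41 - 51/4)/(Q(-2, N(1)) + V(8)) + 123)² = ((-41 - 51/4)/(-2 + 8) + 123)² = ((-41 - 51*¼)/6 + 123)² = ((-41 - 51/4)*(⅙) + 123)² = (-215/4*⅙ + 123)² = (-215/24 + 123)² = (2737/24)² = 7491169/576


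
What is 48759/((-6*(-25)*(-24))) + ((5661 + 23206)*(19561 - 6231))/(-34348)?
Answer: -3728345081/332400 ≈ -11216.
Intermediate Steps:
48759/((-6*(-25)*(-24))) + ((5661 + 23206)*(19561 - 6231))/(-34348) = 48759/((150*(-24))) + (28867*13330)*(-1/34348) = 48759/(-3600) + 384797110*(-1/34348) = 48759*(-1/3600) - 6206405/554 = -16253/1200 - 6206405/554 = -3728345081/332400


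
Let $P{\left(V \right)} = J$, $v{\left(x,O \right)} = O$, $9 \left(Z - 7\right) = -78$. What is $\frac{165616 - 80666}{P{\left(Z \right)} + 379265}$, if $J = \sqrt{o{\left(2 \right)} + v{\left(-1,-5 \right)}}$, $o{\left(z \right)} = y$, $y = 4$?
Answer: $\frac{16109280875}{71920970113} - \frac{42475 i}{71920970113} \approx 0.22399 - 5.9058 \cdot 10^{-7} i$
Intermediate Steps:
$Z = - \frac{5}{3}$ ($Z = 7 + \frac{1}{9} \left(-78\right) = 7 - \frac{26}{3} = - \frac{5}{3} \approx -1.6667$)
$o{\left(z \right)} = 4$
$J = i$ ($J = \sqrt{4 - 5} = \sqrt{-1} = i \approx 1.0 i$)
$P{\left(V \right)} = i$
$\frac{165616 - 80666}{P{\left(Z \right)} + 379265} = \frac{165616 - 80666}{i + 379265} = \frac{84950}{379265 + i} = 84950 \frac{379265 - i}{143841940226} = \frac{42475 \left(379265 - i\right)}{71920970113}$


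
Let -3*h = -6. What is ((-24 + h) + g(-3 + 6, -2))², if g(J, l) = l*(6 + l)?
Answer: 900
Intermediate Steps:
h = 2 (h = -⅓*(-6) = 2)
((-24 + h) + g(-3 + 6, -2))² = ((-24 + 2) - 2*(6 - 2))² = (-22 - 2*4)² = (-22 - 8)² = (-30)² = 900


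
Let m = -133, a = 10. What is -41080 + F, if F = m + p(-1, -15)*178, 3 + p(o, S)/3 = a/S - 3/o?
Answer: -41569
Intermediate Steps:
p(o, S) = -9 - 9/o + 30/S (p(o, S) = -9 + 3*(10/S - 3/o) = -9 + 3*(-3/o + 10/S) = -9 + (-9/o + 30/S) = -9 - 9/o + 30/S)
F = -489 (F = -133 + (-9 - 9/(-1) + 30/(-15))*178 = -133 + (-9 - 9*(-1) + 30*(-1/15))*178 = -133 + (-9 + 9 - 2)*178 = -133 - 2*178 = -133 - 356 = -489)
-41080 + F = -41080 - 489 = -41569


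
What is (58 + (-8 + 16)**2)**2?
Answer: 14884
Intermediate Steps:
(58 + (-8 + 16)**2)**2 = (58 + 8**2)**2 = (58 + 64)**2 = 122**2 = 14884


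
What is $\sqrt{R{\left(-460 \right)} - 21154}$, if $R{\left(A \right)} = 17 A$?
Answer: $i \sqrt{28974} \approx 170.22 i$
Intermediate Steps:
$\sqrt{R{\left(-460 \right)} - 21154} = \sqrt{17 \left(-460\right) - 21154} = \sqrt{-7820 - 21154} = \sqrt{-28974} = i \sqrt{28974}$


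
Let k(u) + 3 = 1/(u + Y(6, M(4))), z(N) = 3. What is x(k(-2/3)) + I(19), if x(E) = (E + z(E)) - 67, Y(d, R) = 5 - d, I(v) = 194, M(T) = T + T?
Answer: 632/5 ≈ 126.40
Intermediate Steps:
M(T) = 2*T
k(u) = -3 + 1/(-1 + u) (k(u) = -3 + 1/(u + (5 - 1*6)) = -3 + 1/(u + (5 - 6)) = -3 + 1/(u - 1) = -3 + 1/(-1 + u))
x(E) = -64 + E (x(E) = (E + 3) - 67 = (3 + E) - 67 = -64 + E)
x(k(-2/3)) + I(19) = (-64 + (4 - (-6)/3)/(-1 - 2/3)) + 194 = (-64 + (4 - (-6)/3)/(-1 - 2*1/3)) + 194 = (-64 + (4 - 3*(-2/3))/(-1 - 2/3)) + 194 = (-64 + (4 + 2)/(-5/3)) + 194 = (-64 - 3/5*6) + 194 = (-64 - 18/5) + 194 = -338/5 + 194 = 632/5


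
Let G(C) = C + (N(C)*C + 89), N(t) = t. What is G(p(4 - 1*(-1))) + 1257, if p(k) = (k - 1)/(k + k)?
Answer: 33664/25 ≈ 1346.6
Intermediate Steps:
p(k) = (-1 + k)/(2*k) (p(k) = (-1 + k)/((2*k)) = (-1 + k)*(1/(2*k)) = (-1 + k)/(2*k))
G(C) = 89 + C + C² (G(C) = C + (C*C + 89) = C + (C² + 89) = C + (89 + C²) = 89 + C + C²)
G(p(4 - 1*(-1))) + 1257 = (89 + (-1 + (4 - 1*(-1)))/(2*(4 - 1*(-1))) + ((-1 + (4 - 1*(-1)))/(2*(4 - 1*(-1))))²) + 1257 = (89 + (-1 + (4 + 1))/(2*(4 + 1)) + ((-1 + (4 + 1))/(2*(4 + 1)))²) + 1257 = (89 + (½)*(-1 + 5)/5 + ((½)*(-1 + 5)/5)²) + 1257 = (89 + (½)*(⅕)*4 + ((½)*(⅕)*4)²) + 1257 = (89 + ⅖ + (⅖)²) + 1257 = (89 + ⅖ + 4/25) + 1257 = 2239/25 + 1257 = 33664/25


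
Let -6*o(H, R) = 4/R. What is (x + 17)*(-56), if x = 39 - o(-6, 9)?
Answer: -84784/27 ≈ -3140.1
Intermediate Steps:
o(H, R) = -2/(3*R)
x = 1055/27 (x = 39 - (-2)/(3*9) = 39 - 1*(-2/27) = 39 + 2/27 = 1055/27 ≈ 39.074)
(x + 17)*(-56) = (1055/27 + 17)*(-56) = (1514/27)*(-56) = -84784/27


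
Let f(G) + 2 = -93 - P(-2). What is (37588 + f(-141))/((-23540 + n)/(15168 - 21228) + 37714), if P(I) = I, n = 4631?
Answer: 75739900/76188583 ≈ 0.99411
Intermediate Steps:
f(G) = -93 (f(G) = -2 + (-93 - 1*(-2)) = -2 + (-93 + 2) = -2 - 91 = -93)
(37588 + f(-141))/((-23540 + n)/(15168 - 21228) + 37714) = (37588 - 93)/((-23540 + 4631)/(15168 - 21228) + 37714) = 37495/(-18909/(-6060) + 37714) = 37495/(-18909*(-1/6060) + 37714) = 37495/(6303/2020 + 37714) = 37495/(76188583/2020) = 37495*(2020/76188583) = 75739900/76188583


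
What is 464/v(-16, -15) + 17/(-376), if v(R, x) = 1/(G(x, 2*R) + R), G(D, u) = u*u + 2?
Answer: 176208623/376 ≈ 4.6864e+5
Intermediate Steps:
G(D, u) = 2 + u² (G(D, u) = u² + 2 = 2 + u²)
v(R, x) = 1/(2 + R + 4*R²) (v(R, x) = 1/((2 + (2*R)²) + R) = 1/((2 + 4*R²) + R) = 1/(2 + R + 4*R²))
464/v(-16, -15) + 17/(-376) = 464/(1/(2 - 16 + 4*(-16)²)) + 17/(-376) = 464/(1/(2 - 16 + 4*256)) + 17*(-1/376) = 464/(1/(2 - 16 + 1024)) - 17/376 = 464/(1/1010) - 17/376 = 464*1010 - 17/376 = 468640 - 17/376 = 176208623/376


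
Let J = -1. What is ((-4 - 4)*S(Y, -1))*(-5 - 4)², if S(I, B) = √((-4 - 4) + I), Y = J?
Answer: -1944*I ≈ -1944.0*I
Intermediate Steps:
Y = -1
S(I, B) = √(-8 + I)
((-4 - 4)*S(Y, -1))*(-5 - 4)² = ((-4 - 4)*√(-8 - 1))*(-5 - 4)² = -24*I*(-9)² = -24*I*81 = -1944*I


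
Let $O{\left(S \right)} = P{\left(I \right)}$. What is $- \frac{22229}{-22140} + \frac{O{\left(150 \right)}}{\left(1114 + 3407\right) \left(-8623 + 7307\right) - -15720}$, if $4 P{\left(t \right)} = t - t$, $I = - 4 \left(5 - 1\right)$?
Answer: $\frac{22229}{22140} \approx 1.004$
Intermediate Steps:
$I = -16$ ($I = \left(-4\right) 4 = -16$)
$P{\left(t \right)} = 0$ ($P{\left(t \right)} = \frac{t - t}{4} = \frac{1}{4} \cdot 0 = 0$)
$O{\left(S \right)} = 0$
$- \frac{22229}{-22140} + \frac{O{\left(150 \right)}}{\left(1114 + 3407\right) \left(-8623 + 7307\right) - -15720} = - \frac{22229}{-22140} + \frac{0}{\left(1114 + 3407\right) \left(-8623 + 7307\right) - -15720} = \left(-22229\right) \left(- \frac{1}{22140}\right) + \frac{0}{4521 \left(-1316\right) + 15720} = \frac{22229}{22140} + \frac{0}{-5949636 + 15720} = \frac{22229}{22140} + \frac{0}{-5933916} = \frac{22229}{22140} + 0 \left(- \frac{1}{5933916}\right) = \frac{22229}{22140} + 0 = \frac{22229}{22140}$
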